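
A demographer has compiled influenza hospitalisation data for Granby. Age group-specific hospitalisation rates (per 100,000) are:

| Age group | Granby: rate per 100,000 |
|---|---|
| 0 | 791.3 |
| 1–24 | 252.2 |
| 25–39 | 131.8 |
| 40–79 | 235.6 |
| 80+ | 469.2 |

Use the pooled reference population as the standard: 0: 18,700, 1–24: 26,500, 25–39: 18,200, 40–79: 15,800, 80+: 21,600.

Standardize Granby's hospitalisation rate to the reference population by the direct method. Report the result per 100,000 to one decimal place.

374.4

Standard total = 100,800; weights = 0.1855, 0.2629, 0.1806, 0.1567, 0.2143.
Standardized rate: 0.1855×791.3 + 0.2629×252.2 + 0.1806×131.8 + 0.1567×235.6 + 0.2143×469.2 = 374.3707 per 100,000.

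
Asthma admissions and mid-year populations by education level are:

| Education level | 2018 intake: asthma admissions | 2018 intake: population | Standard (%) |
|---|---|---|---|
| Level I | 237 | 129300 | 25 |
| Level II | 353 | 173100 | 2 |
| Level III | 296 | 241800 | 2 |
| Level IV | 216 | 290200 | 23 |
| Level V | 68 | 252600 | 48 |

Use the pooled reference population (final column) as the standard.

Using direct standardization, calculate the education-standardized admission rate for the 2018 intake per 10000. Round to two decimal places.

8.24

Education-specific rates per 10000 for the 2018 intake: 18.33, 20.39, 12.24, 7.44, 2.69.
Standard weights: 0.25, 0.02, 0.02, 0.23, 0.48.
Standardized rate: 0.2500×18.33 + 0.0200×20.39 + 0.0200×12.24 + 0.2300×7.44 + 0.4800×2.69 = 8.2391 per 10000.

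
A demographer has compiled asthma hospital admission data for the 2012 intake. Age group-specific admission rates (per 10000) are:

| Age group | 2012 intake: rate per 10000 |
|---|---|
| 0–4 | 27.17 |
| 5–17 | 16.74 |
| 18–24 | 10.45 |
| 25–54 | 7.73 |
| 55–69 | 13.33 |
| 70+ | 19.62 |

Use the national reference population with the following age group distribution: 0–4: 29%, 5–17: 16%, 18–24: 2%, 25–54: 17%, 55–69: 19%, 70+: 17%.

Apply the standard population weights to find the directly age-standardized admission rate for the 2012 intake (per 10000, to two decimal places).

Standard weights: 0.29, 0.16, 0.02, 0.17, 0.19, 0.17.
Standardized rate: 0.2900×27.17 + 0.1600×16.74 + 0.0200×10.45 + 0.1700×7.73 + 0.1900×13.33 + 0.1700×19.62 = 17.9489 per 10000.

17.95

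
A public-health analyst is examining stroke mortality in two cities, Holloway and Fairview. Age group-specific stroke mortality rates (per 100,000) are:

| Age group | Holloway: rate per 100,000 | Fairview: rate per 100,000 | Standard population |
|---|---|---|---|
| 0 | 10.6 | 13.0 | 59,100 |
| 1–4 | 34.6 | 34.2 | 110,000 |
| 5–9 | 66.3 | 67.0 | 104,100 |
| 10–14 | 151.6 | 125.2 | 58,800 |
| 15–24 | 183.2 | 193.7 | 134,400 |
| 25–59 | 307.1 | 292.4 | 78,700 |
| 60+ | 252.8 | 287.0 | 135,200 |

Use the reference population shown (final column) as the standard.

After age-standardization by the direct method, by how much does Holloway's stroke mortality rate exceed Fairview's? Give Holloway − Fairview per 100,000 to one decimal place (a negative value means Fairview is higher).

-5.1

Standard total = 680,300; weights = 0.0869, 0.1617, 0.1530, 0.0864, 0.1976, 0.1157, 0.1987.
Holloway: 0.0869×10.6 + 0.1617×34.6 + 0.1530×66.3 + 0.0864×151.6 + 0.1976×183.2 + 0.1157×307.1 + 0.1987×252.8 = 151.7239 per 100,000.
Fairview: 0.0869×13.0 + 0.1617×34.2 + 0.1530×67.0 + 0.0864×125.2 + 0.1976×193.7 + 0.1157×292.4 + 0.1987×287.0 = 156.8636 per 100,000.
Difference = 151.7239 − 156.8636 = -5.1397.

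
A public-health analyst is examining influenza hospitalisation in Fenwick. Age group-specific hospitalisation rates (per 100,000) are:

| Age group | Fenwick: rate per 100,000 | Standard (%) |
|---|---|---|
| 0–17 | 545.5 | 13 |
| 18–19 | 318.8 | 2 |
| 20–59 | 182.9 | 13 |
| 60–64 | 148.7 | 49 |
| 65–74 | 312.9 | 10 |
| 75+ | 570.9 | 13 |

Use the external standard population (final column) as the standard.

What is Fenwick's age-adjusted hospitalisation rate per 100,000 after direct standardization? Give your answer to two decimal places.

279.44

Standard weights: 0.13, 0.02, 0.13, 0.49, 0.10, 0.13.
Standardized rate: 0.1300×545.5 + 0.0200×318.8 + 0.1300×182.9 + 0.4900×148.7 + 0.1000×312.9 + 0.1300×570.9 = 279.4380 per 100,000.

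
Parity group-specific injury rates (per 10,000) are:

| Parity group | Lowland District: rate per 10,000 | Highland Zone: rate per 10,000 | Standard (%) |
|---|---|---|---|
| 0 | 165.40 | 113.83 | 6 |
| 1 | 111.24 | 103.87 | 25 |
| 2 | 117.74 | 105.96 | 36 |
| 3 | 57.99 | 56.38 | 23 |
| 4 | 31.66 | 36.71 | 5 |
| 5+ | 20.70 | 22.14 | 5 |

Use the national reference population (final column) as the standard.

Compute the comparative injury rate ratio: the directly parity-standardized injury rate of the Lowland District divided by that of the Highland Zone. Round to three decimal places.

Standard weights: 0.06, 0.25, 0.36, 0.23, 0.05, 0.05.
The Lowland District: 0.0600×165.40 + 0.2500×111.24 + 0.3600×117.74 + 0.2300×57.99 + 0.0500×31.66 + 0.0500×20.70 = 96.0761 per 10,000.
The Highland Zone: 0.0600×113.83 + 0.2500×103.87 + 0.3600×105.96 + 0.2300×56.38 + 0.0500×36.71 + 0.0500×22.14 = 86.8528 per 10,000.
Ratio = 96.0761 ÷ 86.8528 = 1.10619.

1.106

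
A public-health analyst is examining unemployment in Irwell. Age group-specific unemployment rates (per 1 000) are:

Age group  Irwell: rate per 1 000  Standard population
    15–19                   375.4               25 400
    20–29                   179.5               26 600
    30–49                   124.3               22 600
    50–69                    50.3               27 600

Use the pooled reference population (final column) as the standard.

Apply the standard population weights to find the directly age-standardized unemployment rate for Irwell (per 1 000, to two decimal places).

181.09

Standard total = 102 200; weights = 0.2485, 0.2603, 0.2211, 0.2701.
Standardized rate: 0.2485×375.4 + 0.2603×179.5 + 0.2211×124.3 + 0.2701×50.3 = 181.0892 per 1 000.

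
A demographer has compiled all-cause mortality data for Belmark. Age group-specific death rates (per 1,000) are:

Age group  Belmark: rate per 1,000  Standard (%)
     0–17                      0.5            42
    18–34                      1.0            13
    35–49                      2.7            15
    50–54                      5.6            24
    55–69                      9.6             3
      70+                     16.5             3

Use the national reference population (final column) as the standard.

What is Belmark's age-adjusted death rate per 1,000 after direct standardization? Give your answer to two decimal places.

Standard weights: 0.42, 0.13, 0.15, 0.24, 0.03, 0.03.
Standardized rate: 0.4200×0.5 + 0.1300×1.0 + 0.1500×2.7 + 0.2400×5.6 + 0.0300×9.6 + 0.0300×16.5 = 2.8720 per 1,000.

2.87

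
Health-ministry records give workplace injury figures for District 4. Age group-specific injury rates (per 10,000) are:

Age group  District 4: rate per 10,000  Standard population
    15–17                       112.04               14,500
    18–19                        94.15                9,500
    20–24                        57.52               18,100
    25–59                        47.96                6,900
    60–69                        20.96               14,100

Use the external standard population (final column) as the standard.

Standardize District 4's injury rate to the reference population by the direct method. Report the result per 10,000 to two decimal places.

Standard total = 63,100; weights = 0.2298, 0.1506, 0.2868, 0.1094, 0.2235.
Standardized rate: 0.2298×112.04 + 0.1506×94.15 + 0.2868×57.52 + 0.1094×47.96 + 0.2235×20.96 = 66.3483 per 10,000.

66.35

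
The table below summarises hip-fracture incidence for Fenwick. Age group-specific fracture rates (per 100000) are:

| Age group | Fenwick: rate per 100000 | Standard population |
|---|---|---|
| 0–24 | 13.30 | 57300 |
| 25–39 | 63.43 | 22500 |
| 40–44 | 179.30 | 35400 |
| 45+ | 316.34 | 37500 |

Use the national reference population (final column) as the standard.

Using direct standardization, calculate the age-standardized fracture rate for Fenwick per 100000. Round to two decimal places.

133.59

Standard total = 152700; weights = 0.3752, 0.1473, 0.2318, 0.2456.
Standardized rate: 0.3752×13.30 + 0.1473×63.43 + 0.2318×179.30 + 0.2456×316.34 = 133.5903 per 100000.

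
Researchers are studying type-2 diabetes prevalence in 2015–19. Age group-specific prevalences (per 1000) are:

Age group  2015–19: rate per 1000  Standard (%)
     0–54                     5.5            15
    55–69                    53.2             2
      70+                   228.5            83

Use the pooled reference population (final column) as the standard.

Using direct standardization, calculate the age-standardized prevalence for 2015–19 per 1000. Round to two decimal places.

191.54

Standard weights: 0.15, 0.02, 0.83.
Standardized rate: 0.1500×5.5 + 0.0200×53.2 + 0.8300×228.5 = 191.5440 per 1000.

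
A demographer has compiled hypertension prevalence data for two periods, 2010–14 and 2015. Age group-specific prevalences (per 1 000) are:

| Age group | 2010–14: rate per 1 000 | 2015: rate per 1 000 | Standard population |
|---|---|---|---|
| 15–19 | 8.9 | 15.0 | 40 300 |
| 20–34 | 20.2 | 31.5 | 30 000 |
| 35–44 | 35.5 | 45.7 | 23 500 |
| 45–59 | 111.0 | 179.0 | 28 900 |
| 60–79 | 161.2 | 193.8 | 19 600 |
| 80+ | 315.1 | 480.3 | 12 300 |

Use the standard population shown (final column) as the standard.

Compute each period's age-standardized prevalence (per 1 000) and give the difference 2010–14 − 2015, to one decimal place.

-35.3

Standard total = 154 600; weights = 0.2607, 0.1940, 0.1520, 0.1869, 0.1268, 0.0796.
2010–14: 0.2607×8.9 + 0.1940×20.2 + 0.1520×35.5 + 0.1869×111.0 + 0.1268×161.2 + 0.0796×315.1 = 77.8918 per 1 000.
2015: 0.2607×15.0 + 0.1940×31.5 + 0.1520×45.7 + 0.1869×179.0 + 0.1268×193.8 + 0.0796×480.3 = 113.2129 per 1 000.
Difference = 77.8918 − 113.2129 = -35.3212.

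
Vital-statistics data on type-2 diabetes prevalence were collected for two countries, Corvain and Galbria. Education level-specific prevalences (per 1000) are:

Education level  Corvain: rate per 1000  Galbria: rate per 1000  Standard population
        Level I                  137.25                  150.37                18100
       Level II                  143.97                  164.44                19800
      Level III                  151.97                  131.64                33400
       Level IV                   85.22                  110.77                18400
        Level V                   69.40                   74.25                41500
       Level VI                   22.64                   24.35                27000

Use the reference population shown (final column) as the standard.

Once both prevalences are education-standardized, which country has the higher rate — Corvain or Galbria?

Galbria

Standard total = 158200; weights = 0.1144, 0.1252, 0.2111, 0.1163, 0.2623, 0.1707.
Corvain: 0.1144×137.25 + 0.1252×143.97 + 0.2111×151.97 + 0.1163×85.22 + 0.2623×69.40 + 0.1707×22.64 = 97.7880 per 1000.
Galbria: 0.1144×150.37 + 0.1252×164.44 + 0.2111×131.64 + 0.1163×110.77 + 0.2623×74.25 + 0.1707×24.35 = 102.0947 per 1000.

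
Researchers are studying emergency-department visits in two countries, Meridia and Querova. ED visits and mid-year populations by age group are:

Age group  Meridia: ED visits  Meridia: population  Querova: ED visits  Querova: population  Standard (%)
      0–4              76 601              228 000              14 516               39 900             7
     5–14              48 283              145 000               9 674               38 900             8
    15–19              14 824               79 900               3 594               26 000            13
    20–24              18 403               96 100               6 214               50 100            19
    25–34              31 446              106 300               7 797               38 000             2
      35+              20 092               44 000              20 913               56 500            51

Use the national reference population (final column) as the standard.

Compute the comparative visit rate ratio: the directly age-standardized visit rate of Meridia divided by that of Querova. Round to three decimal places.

1.249

Age-specific rates per 1 000 for Meridia: 335.969, 332.986, 185.532, 191.498, 295.823, 456.636.
For Querova: 363.810, 248.689, 138.231, 124.032, 205.184, 370.142.
Standard weights: 0.07, 0.08, 0.13, 0.19, 0.02, 0.51.
Meridia: 0.0700×335.969 + 0.0800×332.986 + 0.1300×185.532 + 0.1900×191.498 + 0.0200×295.823 + 0.5100×456.636 = 349.4616 per 1 000.
Querova: 0.0700×363.810 + 0.0800×248.689 + 0.1300×138.231 + 0.1900×124.032 + 0.0200×205.184 + 0.5100×370.142 = 279.7737 per 1 000.
Ratio = 349.4616 ÷ 279.7737 = 1.24909.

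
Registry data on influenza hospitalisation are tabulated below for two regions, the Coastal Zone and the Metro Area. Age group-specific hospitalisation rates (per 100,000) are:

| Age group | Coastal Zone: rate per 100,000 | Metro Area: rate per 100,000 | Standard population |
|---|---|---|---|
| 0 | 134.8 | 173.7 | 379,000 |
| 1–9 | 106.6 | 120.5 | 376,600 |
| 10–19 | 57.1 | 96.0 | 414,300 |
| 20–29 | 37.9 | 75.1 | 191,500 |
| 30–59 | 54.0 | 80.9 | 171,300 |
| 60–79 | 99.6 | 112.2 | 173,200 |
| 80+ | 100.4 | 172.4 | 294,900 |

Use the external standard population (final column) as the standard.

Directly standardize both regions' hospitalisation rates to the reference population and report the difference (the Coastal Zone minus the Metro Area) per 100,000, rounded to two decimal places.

Standard total = 2,000,800; weights = 0.1894, 0.1882, 0.2071, 0.0957, 0.0856, 0.0866, 0.1474.
The Coastal Zone: 0.1894×134.8 + 0.1882×106.6 + 0.2071×57.1 + 0.0957×37.9 + 0.0856×54.0 + 0.0866×99.6 + 0.1474×100.4 = 89.0934 per 100,000.
The Metro Area: 0.1894×173.7 + 0.1882×120.5 + 0.2071×96.0 + 0.0957×75.1 + 0.0856×80.9 + 0.0866×112.2 + 0.1474×172.4 = 124.6996 per 100,000.
Difference = 89.0934 − 124.6996 = -35.6063.

-35.61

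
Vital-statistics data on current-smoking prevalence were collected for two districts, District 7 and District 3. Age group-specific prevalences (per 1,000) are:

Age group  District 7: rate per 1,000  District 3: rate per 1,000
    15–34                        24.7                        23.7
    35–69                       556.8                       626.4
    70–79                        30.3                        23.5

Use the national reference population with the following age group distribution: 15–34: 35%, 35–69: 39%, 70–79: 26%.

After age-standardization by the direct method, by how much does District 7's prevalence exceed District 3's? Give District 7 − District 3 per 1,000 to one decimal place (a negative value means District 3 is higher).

Standard weights: 0.35, 0.39, 0.26.
District 7: 0.3500×24.7 + 0.3900×556.8 + 0.2600×30.3 = 233.6750 per 1,000.
District 3: 0.3500×23.7 + 0.3900×626.4 + 0.2600×23.5 = 258.7010 per 1,000.
Difference = 233.6750 − 258.7010 = -25.0260.

-25.0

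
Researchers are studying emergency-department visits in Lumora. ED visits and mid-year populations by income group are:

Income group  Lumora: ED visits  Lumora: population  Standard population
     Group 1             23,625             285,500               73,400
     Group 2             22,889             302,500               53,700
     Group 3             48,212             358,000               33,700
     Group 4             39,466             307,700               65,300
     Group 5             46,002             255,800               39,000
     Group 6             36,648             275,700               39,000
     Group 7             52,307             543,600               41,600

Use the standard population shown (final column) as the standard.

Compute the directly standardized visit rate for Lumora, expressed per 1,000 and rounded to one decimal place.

113.5

Income-specific rates per 1,000 for Lumora: 82.750, 75.666, 134.670, 128.261, 179.836, 132.927, 96.223.
Standard total = 345,700; weights = 0.2123, 0.1553, 0.0975, 0.1889, 0.1128, 0.1128, 0.1203.
Standardized rate: 0.2123×82.750 + 0.1553×75.666 + 0.0975×134.670 + 0.1889×128.261 + 0.1128×179.836 + 0.1128×132.927 + 0.1203×96.223 = 113.5423 per 1,000.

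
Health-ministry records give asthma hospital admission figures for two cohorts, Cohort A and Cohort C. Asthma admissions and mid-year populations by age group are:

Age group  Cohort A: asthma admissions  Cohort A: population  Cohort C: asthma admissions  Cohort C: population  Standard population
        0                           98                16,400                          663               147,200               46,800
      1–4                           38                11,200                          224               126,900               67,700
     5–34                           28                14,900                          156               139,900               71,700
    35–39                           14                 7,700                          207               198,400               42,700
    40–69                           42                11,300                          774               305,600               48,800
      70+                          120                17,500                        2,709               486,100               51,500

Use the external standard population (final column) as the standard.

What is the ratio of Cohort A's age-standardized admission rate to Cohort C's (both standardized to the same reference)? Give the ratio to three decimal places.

1.452

Age-specific rates per 10,000 for Cohort A: 59.76, 33.93, 18.79, 18.18, 37.17, 68.57.
For Cohort C: 45.04, 17.65, 11.15, 10.43, 25.33, 55.73.
Standard total = 329,200; weights = 0.1422, 0.2057, 0.2178, 0.1297, 0.1482, 0.1564.
Cohort A: 0.1422×59.76 + 0.2057×33.93 + 0.2178×18.79 + 0.1297×18.18 + 0.1482×37.17 + 0.1564×68.57 = 38.1608 per 10,000.
Cohort C: 0.1422×45.04 + 0.2057×17.65 + 0.2178×11.15 + 0.1297×10.43 + 0.1482×25.33 + 0.1564×55.73 = 26.2879 per 10,000.
Ratio = 38.1608 ÷ 26.2879 = 1.45165.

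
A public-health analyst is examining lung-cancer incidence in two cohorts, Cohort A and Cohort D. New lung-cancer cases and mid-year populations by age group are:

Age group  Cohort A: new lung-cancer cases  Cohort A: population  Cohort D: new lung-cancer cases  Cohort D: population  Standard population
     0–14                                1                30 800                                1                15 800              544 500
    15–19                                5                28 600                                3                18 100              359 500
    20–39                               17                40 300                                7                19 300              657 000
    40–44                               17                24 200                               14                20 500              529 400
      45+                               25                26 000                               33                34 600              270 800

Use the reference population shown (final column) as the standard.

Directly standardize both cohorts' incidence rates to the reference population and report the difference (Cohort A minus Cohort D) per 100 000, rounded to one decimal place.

1.6

Age-specific rates per 100 000 for Cohort A: 3.25, 17.48, 42.18, 70.25, 96.15.
For Cohort D: 6.33, 16.57, 36.27, 68.29, 95.38.
Standard total = 2 361 200; weights = 0.2306, 0.1523, 0.2782, 0.2242, 0.1147.
Cohort A: 0.2306×3.25 + 0.1523×17.48 + 0.2782×42.18 + 0.2242×70.25 + 0.1147×96.15 = 41.9258 per 100 000.
Cohort D: 0.2306×6.33 + 0.1523×16.57 + 0.2782×36.27 + 0.2242×68.29 + 0.1147×95.38 = 40.3251 per 100 000.
Difference = 41.9258 − 40.3251 = 1.6007.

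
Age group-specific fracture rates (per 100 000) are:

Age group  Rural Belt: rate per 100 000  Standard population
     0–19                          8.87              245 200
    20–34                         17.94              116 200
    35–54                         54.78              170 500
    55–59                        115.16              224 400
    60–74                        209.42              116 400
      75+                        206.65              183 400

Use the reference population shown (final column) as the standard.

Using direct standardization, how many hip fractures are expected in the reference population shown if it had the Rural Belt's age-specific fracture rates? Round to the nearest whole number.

Expected hip fractures = Σ (standard pop × age-specific rate ÷ 100 000)
= 245 200×8.87/100 000 + 116 200×17.94/100 000 + 170 500×54.78/100 000 + 224 400×115.16/100 000 + 116 400×209.42/100 000 + 183 400×206.65/100 000
= 21.75 + 20.85 + 93.40 + 258.42 + 243.76 + 379.00 = 1017.18.

1017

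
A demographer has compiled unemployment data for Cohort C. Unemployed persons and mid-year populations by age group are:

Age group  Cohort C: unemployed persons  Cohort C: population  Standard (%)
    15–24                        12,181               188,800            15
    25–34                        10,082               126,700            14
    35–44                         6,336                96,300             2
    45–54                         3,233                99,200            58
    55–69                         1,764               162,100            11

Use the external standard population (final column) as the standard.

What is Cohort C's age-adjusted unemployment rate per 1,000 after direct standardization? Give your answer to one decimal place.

Age-specific rates per 1,000 for Cohort C: 64.518, 79.574, 65.794, 32.591, 10.882.
Standard weights: 0.15, 0.14, 0.02, 0.58, 0.11.
Standardized rate: 0.1500×64.518 + 0.1400×79.574 + 0.0200×65.794 + 0.5800×32.591 + 0.1100×10.882 = 42.2336 per 1,000.

42.2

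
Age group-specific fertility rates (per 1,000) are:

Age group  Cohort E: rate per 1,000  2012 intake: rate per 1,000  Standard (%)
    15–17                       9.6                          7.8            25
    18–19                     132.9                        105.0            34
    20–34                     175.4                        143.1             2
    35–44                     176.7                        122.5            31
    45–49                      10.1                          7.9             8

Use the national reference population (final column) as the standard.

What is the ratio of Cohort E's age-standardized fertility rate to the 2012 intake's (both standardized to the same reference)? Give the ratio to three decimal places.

1.348

Standard weights: 0.25, 0.34, 0.02, 0.31, 0.08.
Cohort E: 0.2500×9.6 + 0.3400×132.9 + 0.0200×175.4 + 0.3100×176.7 + 0.0800×10.1 = 106.6790 per 1,000.
The 2012 intake: 0.2500×7.8 + 0.3400×105.0 + 0.0200×143.1 + 0.3100×122.5 + 0.0800×7.9 = 79.1190 per 1,000.
Ratio = 106.6790 ÷ 79.1190 = 1.34834.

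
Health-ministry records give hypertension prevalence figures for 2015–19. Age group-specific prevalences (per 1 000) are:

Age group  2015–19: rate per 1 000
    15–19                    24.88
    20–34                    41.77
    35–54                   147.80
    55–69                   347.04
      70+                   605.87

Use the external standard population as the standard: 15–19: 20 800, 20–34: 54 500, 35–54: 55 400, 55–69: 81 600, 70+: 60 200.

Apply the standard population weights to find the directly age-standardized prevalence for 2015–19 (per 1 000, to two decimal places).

278.07

Standard total = 272 500; weights = 0.0763, 0.2000, 0.2033, 0.2994, 0.2209.
Standardized rate: 0.0763×24.88 + 0.2000×41.77 + 0.2033×147.80 + 0.2994×347.04 + 0.2209×605.87 = 278.0695 per 1 000.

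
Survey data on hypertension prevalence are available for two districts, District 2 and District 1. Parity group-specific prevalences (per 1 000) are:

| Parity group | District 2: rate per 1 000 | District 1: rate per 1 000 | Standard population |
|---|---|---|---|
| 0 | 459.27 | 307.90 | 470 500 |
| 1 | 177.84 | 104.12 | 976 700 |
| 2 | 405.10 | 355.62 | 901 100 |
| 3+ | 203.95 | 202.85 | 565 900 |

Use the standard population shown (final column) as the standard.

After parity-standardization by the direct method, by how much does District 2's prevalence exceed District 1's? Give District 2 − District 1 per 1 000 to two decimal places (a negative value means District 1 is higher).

64.66

Standard total = 2 914 200; weights = 0.1615, 0.3352, 0.3092, 0.1942.
District 2: 0.1615×459.27 + 0.3352×177.84 + 0.3092×405.10 + 0.1942×203.95 = 298.6184 per 1 000.
District 1: 0.1615×307.90 + 0.3352×104.12 + 0.3092×355.62 + 0.1942×202.85 = 233.9589 per 1 000.
Difference = 298.6184 − 233.9589 = 64.6595.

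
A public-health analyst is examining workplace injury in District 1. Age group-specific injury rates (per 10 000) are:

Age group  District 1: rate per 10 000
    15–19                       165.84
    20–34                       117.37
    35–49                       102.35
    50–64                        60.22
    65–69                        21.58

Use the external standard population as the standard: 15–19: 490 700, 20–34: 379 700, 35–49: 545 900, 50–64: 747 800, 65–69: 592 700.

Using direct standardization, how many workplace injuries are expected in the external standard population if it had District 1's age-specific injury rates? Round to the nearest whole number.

Expected workplace injuries = Σ (standard pop × age-specific rate ÷ 10 000)
= 490 700×165.84/10 000 + 379 700×117.37/10 000 + 545 900×102.35/10 000 + 747 800×60.22/10 000 + 592 700×21.58/10 000
= 8137.77 + 4456.54 + 5587.29 + 4503.25 + 1279.05 = 23963.89.

23964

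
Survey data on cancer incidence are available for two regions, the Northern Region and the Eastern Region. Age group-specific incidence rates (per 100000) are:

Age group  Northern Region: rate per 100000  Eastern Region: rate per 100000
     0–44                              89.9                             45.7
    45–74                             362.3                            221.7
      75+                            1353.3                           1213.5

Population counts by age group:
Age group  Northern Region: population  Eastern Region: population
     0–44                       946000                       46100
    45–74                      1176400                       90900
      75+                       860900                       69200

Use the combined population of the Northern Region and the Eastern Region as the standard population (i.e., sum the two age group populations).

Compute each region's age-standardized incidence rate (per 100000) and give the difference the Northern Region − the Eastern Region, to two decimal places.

110.38

Combined standard total = 3189500; weights = 0.3111, 0.3973, 0.2916.
The Northern Region: 0.3111×89.9 + 0.3973×362.3 + 0.2916×1353.3 = 566.5581 per 100000.
The Eastern Region: 0.3111×45.7 + 0.3973×221.7 + 0.2916×1213.5 = 456.1767 per 100000.
Difference = 566.5581 − 456.1767 = 110.3813.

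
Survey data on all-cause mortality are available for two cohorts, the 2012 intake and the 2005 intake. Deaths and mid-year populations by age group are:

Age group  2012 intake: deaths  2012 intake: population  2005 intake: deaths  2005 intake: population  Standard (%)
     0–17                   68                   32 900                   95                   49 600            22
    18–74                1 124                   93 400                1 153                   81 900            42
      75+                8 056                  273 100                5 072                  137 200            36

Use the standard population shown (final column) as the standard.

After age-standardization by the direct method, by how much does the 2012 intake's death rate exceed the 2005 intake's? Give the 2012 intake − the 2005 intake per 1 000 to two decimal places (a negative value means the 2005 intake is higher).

-3.51

Age-specific rates per 1 000 for the 2012 intake: 2.067, 12.034, 29.498.
For the 2005 intake: 1.915, 14.078, 36.968.
Standard weights: 0.22, 0.42, 0.36.
The 2012 intake: 0.2200×2.067 + 0.4200×12.034 + 0.3600×29.498 = 16.1285 per 1 000.
The 2005 intake: 0.2200×1.915 + 0.4200×14.078 + 0.3600×36.968 = 19.6426 per 1 000.
Difference = 16.1285 − 19.6426 = -3.5141.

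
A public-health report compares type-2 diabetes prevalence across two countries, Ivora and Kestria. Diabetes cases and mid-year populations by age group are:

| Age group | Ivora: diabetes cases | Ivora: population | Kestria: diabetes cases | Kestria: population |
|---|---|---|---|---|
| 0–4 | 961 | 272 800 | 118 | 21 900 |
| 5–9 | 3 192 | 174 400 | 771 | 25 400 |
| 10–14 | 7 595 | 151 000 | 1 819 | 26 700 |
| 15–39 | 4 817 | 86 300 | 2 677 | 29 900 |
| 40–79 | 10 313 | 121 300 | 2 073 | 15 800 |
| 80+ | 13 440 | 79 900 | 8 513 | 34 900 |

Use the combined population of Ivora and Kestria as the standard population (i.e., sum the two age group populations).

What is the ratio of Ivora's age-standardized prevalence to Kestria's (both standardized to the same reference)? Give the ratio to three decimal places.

0.671

Age-specific rates per 1 000 for Ivora: 3.523, 18.303, 50.298, 55.817, 85.021, 168.210.
For Kestria: 5.388, 30.354, 68.127, 89.532, 131.203, 243.926.
Combined standard total = 1 040 300; weights = 0.2833, 0.1921, 0.1708, 0.1117, 0.1318, 0.1104.
Ivora: 0.2833×3.523 + 0.1921×18.303 + 0.1708×50.298 + 0.1117×55.817 + 0.1318×85.021 + 0.1104×168.210 = 49.1068 per 1 000.
Kestria: 0.2833×5.388 + 0.1921×30.354 + 0.1708×68.127 + 0.1117×89.532 + 0.1318×131.203 + 0.1104×243.926 = 73.2029 per 1 000.
Ratio = 49.1068 ÷ 73.2029 = 0.67083.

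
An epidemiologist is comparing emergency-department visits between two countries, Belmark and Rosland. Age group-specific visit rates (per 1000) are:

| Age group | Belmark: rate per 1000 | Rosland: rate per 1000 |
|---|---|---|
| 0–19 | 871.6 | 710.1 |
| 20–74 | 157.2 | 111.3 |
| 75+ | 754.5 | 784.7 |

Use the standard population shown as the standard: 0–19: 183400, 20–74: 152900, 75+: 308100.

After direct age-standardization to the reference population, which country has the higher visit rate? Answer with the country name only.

Standard total = 644400; weights = 0.2846, 0.2373, 0.4781.
Belmark: 0.2846×871.6 + 0.2373×157.2 + 0.4781×754.5 = 646.1030 per 1000.
Rosland: 0.2846×710.1 + 0.2373×111.3 + 0.4781×784.7 = 603.6874 per 1000.

Belmark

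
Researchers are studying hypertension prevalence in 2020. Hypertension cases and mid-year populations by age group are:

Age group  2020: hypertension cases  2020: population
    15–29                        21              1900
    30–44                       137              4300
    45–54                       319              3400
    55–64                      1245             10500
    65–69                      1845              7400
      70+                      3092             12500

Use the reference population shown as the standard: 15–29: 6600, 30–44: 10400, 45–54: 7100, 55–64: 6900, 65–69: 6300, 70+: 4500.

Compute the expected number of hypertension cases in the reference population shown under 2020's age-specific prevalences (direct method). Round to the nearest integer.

Age-specific rates per 1000 for 2020: 11.053, 31.860, 93.824, 118.571, 249.324, 247.360.
Expected hypertension cases = Σ (standard pop × age-specific rate ÷ 1000)
= 6600×11.053/1000 + 10400×31.860/1000 + 7100×93.824/1000 + 6900×118.571/1000 + 6300×249.324/1000 + 4500×247.360/1000
= 72.95 + 331.35 + 666.15 + 818.14 + 1570.74 + 1113.12 = 4572.45.

4572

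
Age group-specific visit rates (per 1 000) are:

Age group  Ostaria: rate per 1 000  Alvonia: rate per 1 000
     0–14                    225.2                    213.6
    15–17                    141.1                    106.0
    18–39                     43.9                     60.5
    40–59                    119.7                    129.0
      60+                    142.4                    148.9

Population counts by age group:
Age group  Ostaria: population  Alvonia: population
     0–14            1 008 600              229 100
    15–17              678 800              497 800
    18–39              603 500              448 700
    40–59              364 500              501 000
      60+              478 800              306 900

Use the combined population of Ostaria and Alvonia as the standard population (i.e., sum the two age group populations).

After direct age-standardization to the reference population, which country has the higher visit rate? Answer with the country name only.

Combined standard total = 5 117 700; weights = 0.2418, 0.2299, 0.2056, 0.1691, 0.1535.
Ostaria: 0.2418×225.2 + 0.2299×141.1 + 0.2056×43.9 + 0.1691×119.7 + 0.1535×142.4 = 138.0354 per 1 000.
Alvonia: 0.2418×213.6 + 0.2299×106.0 + 0.2056×60.5 + 0.1691×129.0 + 0.1535×148.9 = 133.1439 per 1 000.

Ostaria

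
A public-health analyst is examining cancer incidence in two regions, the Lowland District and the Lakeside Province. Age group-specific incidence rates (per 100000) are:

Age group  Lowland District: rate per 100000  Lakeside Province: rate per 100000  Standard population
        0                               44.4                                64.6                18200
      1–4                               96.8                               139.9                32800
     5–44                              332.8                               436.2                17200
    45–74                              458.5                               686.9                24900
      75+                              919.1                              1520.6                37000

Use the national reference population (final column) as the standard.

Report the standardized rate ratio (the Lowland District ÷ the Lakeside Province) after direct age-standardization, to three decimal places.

0.636

Standard total = 130100; weights = 0.1399, 0.2521, 0.1322, 0.1914, 0.2844.
The Lowland District: 0.1399×44.4 + 0.2521×96.8 + 0.1322×332.8 + 0.1914×458.5 + 0.2844×919.1 = 423.7558 per 100000.
The Lakeside Province: 0.1399×64.6 + 0.2521×139.9 + 0.1322×436.2 + 0.1914×686.9 + 0.2844×1520.6 = 665.8962 per 100000.
Ratio = 423.7558 ÷ 665.8962 = 0.63637.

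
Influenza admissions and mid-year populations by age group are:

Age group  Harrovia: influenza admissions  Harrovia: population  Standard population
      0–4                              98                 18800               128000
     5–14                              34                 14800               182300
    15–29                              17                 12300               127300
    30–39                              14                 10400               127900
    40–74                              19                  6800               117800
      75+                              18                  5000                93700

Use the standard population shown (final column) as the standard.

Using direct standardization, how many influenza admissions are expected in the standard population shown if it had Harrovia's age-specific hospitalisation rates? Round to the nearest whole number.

2101

Age-specific rates per 100000 for Harrovia: 521.28, 229.73, 138.21, 134.62, 279.41, 360.00.
Expected influenza admissions = Σ (standard pop × age-specific rate ÷ 100000)
= 128000×521.28/100000 + 182300×229.73/100000 + 127300×138.21/100000 + 127900×134.62/100000 + 117800×279.41/100000 + 93700×360.00/100000
= 667.23 + 418.80 + 175.94 + 172.17 + 329.15 + 337.32 = 2100.61.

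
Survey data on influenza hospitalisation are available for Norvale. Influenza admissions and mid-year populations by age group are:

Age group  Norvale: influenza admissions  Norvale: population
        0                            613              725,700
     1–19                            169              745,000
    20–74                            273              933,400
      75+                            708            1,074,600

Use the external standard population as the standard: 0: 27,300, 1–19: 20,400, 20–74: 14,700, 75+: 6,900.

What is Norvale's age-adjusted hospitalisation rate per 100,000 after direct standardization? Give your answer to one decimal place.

52.7

Age-specific rates per 100,000 for Norvale: 84.47, 22.68, 29.25, 65.88.
Standard total = 69,300; weights = 0.3939, 0.2944, 0.2121, 0.0996.
Standardized rate: 0.3939×84.47 + 0.2944×22.68 + 0.2121×29.25 + 0.0996×65.88 = 52.7179 per 100,000.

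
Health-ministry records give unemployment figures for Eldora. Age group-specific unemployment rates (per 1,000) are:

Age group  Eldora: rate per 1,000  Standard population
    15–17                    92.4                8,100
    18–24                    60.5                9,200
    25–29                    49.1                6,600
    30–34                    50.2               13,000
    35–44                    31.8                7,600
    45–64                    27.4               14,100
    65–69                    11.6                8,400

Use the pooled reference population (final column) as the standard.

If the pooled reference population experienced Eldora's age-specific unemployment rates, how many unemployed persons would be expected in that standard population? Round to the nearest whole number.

Expected unemployed persons = Σ (standard pop × age-specific rate ÷ 1,000)
= 8,100×92.4/1,000 + 9,200×60.5/1,000 + 6,600×49.1/1,000 + 13,000×50.2/1,000 + 7,600×31.8/1,000 + 14,100×27.4/1,000 + 8,400×11.6/1,000
= 748.44 + 556.60 + 324.06 + 652.60 + 241.68 + 386.34 + 97.44 = 3007.16.

3007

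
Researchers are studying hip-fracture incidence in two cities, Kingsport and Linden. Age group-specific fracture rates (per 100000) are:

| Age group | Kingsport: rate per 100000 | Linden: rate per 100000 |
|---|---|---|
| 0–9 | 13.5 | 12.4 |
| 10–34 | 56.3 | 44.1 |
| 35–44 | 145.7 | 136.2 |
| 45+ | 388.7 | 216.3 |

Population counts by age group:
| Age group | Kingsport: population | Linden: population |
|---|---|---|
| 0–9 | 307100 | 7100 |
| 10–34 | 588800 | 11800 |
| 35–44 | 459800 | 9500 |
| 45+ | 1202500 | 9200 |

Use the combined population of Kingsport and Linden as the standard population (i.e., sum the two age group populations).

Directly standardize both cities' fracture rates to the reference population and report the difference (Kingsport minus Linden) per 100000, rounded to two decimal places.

85.15

Combined standard total = 2595800; weights = 0.1210, 0.2314, 0.1808, 0.4668.
Kingsport: 0.1210×13.5 + 0.2314×56.3 + 0.1808×145.7 + 0.4668×388.7 = 222.4441 per 100000.
Linden: 0.1210×12.4 + 0.2314×44.1 + 0.1808×136.2 + 0.4668×216.3 = 137.2956 per 100000.
Difference = 222.4441 − 137.2956 = 85.1485.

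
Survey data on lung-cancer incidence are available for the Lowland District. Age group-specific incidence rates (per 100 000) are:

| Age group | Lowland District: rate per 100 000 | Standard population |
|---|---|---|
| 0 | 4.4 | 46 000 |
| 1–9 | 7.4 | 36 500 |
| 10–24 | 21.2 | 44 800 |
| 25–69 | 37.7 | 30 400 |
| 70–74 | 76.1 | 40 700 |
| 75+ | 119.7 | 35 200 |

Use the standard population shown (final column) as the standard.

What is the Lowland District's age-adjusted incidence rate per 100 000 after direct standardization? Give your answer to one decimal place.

42.3

Standard total = 233 600; weights = 0.1969, 0.1562, 0.1918, 0.1301, 0.1742, 0.1507.
Standardized rate: 0.1969×4.4 + 0.1562×7.4 + 0.1918×21.2 + 0.1301×37.7 + 0.1742×76.1 + 0.1507×119.7 = 42.2905 per 100 000.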